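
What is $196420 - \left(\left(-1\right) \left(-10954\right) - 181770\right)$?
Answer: $367236$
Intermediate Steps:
$196420 - \left(\left(-1\right) \left(-10954\right) - 181770\right) = 196420 - \left(10954 - 181770\right) = 196420 - -170816 = 196420 + 170816 = 367236$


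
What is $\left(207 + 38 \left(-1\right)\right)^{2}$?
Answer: $28561$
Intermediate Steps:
$\left(207 + 38 \left(-1\right)\right)^{2} = \left(207 - 38\right)^{2} = 169^{2} = 28561$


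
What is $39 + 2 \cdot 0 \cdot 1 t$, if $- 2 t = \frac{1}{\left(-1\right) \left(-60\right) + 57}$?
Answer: $39$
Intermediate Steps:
$t = - \frac{1}{234}$ ($t = - \frac{1}{2 \left(\left(-1\right) \left(-60\right) + 57\right)} = - \frac{1}{2 \left(60 + 57\right)} = - \frac{1}{2 \cdot 117} = \left(- \frac{1}{2}\right) \frac{1}{117} = - \frac{1}{234} \approx -0.0042735$)
$39 + 2 \cdot 0 \cdot 1 t = 39 + 2 \cdot 0 \cdot 1 \left(- \frac{1}{234}\right) = 39 + 0 \cdot 1 \left(- \frac{1}{234}\right) = 39 + 0 \left(- \frac{1}{234}\right) = 39 + 0 = 39$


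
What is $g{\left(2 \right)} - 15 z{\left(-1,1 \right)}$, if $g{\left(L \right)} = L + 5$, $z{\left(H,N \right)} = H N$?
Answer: $22$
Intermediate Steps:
$g{\left(L \right)} = 5 + L$
$g{\left(2 \right)} - 15 z{\left(-1,1 \right)} = \left(5 + 2\right) - 15 \left(\left(-1\right) 1\right) = 7 - -15 = 7 + 15 = 22$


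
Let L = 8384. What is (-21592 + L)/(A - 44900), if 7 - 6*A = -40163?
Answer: 13208/38205 ≈ 0.34571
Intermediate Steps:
A = 6695 (A = 7/6 - 1/6*(-40163) = 7/6 + 40163/6 = 6695)
(-21592 + L)/(A - 44900) = (-21592 + 8384)/(6695 - 44900) = -13208/(-38205) = -13208*(-1/38205) = 13208/38205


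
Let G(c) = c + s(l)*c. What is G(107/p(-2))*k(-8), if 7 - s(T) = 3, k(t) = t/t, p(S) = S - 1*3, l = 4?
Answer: -107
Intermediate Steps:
p(S) = -3 + S (p(S) = S - 3 = -3 + S)
k(t) = 1
s(T) = 4 (s(T) = 7 - 1*3 = 7 - 3 = 4)
G(c) = 5*c (G(c) = c + 4*c = 5*c)
G(107/p(-2))*k(-8) = (5*(107/(-3 - 2)))*1 = (5*(107/(-5)))*1 = (5*(107*(-1/5)))*1 = (5*(-107/5))*1 = -107*1 = -107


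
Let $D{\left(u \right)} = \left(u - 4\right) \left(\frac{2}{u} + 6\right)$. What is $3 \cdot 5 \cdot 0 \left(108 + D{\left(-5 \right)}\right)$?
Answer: $0$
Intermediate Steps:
$D{\left(u \right)} = \left(-4 + u\right) \left(6 + \frac{2}{u}\right)$
$3 \cdot 5 \cdot 0 \left(108 + D{\left(-5 \right)}\right) = 3 \cdot 5 \cdot 0 \left(108 - \left(52 - \frac{8}{5}\right)\right) = 15 \cdot 0 \left(108 - \frac{252}{5}\right) = 0 \left(108 - \frac{252}{5}\right) = 0 \cdot \frac{288}{5} = 0$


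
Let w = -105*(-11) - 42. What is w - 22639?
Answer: -21526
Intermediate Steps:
w = 1113 (w = 1155 - 42 = 1113)
w - 22639 = 1113 - 22639 = -21526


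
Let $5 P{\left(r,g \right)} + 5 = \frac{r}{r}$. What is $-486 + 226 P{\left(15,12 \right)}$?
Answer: $- \frac{3334}{5} \approx -666.8$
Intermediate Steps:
$P{\left(r,g \right)} = - \frac{4}{5}$ ($P{\left(r,g \right)} = -1 + \frac{r \frac{1}{r}}{5} = -1 + \frac{1}{5} \cdot 1 = -1 + \frac{1}{5} = - \frac{4}{5}$)
$-486 + 226 P{\left(15,12 \right)} = -486 + 226 \left(- \frac{4}{5}\right) = -486 - \frac{904}{5} = - \frac{3334}{5}$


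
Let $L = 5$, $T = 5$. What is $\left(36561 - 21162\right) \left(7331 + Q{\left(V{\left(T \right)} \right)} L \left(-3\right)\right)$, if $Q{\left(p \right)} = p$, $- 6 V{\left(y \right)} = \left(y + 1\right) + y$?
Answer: $\frac{226627083}{2} \approx 1.1331 \cdot 10^{8}$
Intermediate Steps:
$V{\left(y \right)} = - \frac{1}{6} - \frac{y}{3}$ ($V{\left(y \right)} = - \frac{\left(y + 1\right) + y}{6} = - \frac{\left(1 + y\right) + y}{6} = - \frac{1 + 2 y}{6} = - \frac{1}{6} - \frac{y}{3}$)
$\left(36561 - 21162\right) \left(7331 + Q{\left(V{\left(T \right)} \right)} L \left(-3\right)\right) = \left(36561 - 21162\right) \left(7331 + \left(- \frac{1}{6} - \frac{5}{3}\right) 5 \left(-3\right)\right) = 15399 \left(7331 + \left(- \frac{1}{6} - \frac{5}{3}\right) 5 \left(-3\right)\right) = 15399 \left(7331 + \left(- \frac{11}{6}\right) 5 \left(-3\right)\right) = 15399 \left(7331 - - \frac{55}{2}\right) = 15399 \left(7331 + \frac{55}{2}\right) = 15399 \cdot \frac{14717}{2} = \frac{226627083}{2}$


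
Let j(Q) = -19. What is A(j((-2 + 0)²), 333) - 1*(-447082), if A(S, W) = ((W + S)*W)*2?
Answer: 656206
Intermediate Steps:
A(S, W) = 2*W*(S + W) (A(S, W) = ((S + W)*W)*2 = (W*(S + W))*2 = 2*W*(S + W))
A(j((-2 + 0)²), 333) - 1*(-447082) = 2*333*(-19 + 333) - 1*(-447082) = 2*333*314 + 447082 = 209124 + 447082 = 656206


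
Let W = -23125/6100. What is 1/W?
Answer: -244/925 ≈ -0.26378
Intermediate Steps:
W = -925/244 (W = -23125*1/6100 = -925/244 ≈ -3.7910)
1/W = 1/(-925/244) = -244/925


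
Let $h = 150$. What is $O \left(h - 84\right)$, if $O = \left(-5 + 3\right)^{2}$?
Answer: $264$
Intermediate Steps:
$O = 4$ ($O = \left(-2\right)^{2} = 4$)
$O \left(h - 84\right) = 4 \left(150 - 84\right) = 4 \cdot 66 = 264$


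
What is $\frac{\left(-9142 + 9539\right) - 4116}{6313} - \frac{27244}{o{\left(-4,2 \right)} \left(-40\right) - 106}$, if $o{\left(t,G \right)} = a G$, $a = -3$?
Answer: $- \frac{86244859}{422971} \approx -203.9$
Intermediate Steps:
$o{\left(t,G \right)} = - 3 G$
$\frac{\left(-9142 + 9539\right) - 4116}{6313} - \frac{27244}{o{\left(-4,2 \right)} \left(-40\right) - 106} = \frac{\left(-9142 + 9539\right) - 4116}{6313} - \frac{27244}{\left(-3\right) 2 \left(-40\right) - 106} = \left(397 - 4116\right) \frac{1}{6313} - \frac{27244}{\left(-6\right) \left(-40\right) - 106} = \left(-3719\right) \frac{1}{6313} - \frac{27244}{240 - 106} = - \frac{3719}{6313} - \frac{27244}{134} = - \frac{3719}{6313} - \frac{13622}{67} = - \frac{86244859}{422971}$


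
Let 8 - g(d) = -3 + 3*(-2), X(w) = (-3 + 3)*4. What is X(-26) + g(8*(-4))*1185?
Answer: 20145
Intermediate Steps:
X(w) = 0 (X(w) = 0*4 = 0)
g(d) = 17 (g(d) = 8 - (-3 + 3*(-2)) = 8 - (-3 - 6) = 8 - 1*(-9) = 8 + 9 = 17)
X(-26) + g(8*(-4))*1185 = 0 + 17*1185 = 0 + 20145 = 20145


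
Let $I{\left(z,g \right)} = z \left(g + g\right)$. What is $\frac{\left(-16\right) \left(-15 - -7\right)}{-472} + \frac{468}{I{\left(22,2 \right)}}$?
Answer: $\frac{6551}{1298} \approx 5.047$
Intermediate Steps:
$I{\left(z,g \right)} = 2 g z$ ($I{\left(z,g \right)} = z 2 g = 2 g z$)
$\frac{\left(-16\right) \left(-15 - -7\right)}{-472} + \frac{468}{I{\left(22,2 \right)}} = \frac{\left(-16\right) \left(-15 - -7\right)}{-472} + \frac{468}{2 \cdot 2 \cdot 22} = - 16 \left(-15 + 7\right) \left(- \frac{1}{472}\right) + \frac{468}{88} = \left(-16\right) \left(-8\right) \left(- \frac{1}{472}\right) + 468 \cdot \frac{1}{88} = 128 \left(- \frac{1}{472}\right) + \frac{117}{22} = - \frac{16}{59} + \frac{117}{22} = \frac{6551}{1298}$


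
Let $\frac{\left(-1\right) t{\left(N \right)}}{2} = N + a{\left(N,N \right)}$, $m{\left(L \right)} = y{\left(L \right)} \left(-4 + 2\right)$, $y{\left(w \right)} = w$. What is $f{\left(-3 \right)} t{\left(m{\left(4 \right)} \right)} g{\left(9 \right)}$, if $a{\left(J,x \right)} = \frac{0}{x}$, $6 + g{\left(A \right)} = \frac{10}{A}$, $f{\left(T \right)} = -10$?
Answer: $\frac{7040}{9} \approx 782.22$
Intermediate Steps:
$m{\left(L \right)} = - 2 L$ ($m{\left(L \right)} = L \left(-4 + 2\right) = L \left(-2\right) = - 2 L$)
$g{\left(A \right)} = -6 + \frac{10}{A}$
$a{\left(J,x \right)} = 0$
$t{\left(N \right)} = - 2 N$ ($t{\left(N \right)} = - 2 \left(N + 0\right) = - 2 N$)
$f{\left(-3 \right)} t{\left(m{\left(4 \right)} \right)} g{\left(9 \right)} = - 10 \left(- 2 \left(\left(-2\right) 4\right)\right) \left(-6 + \frac{10}{9}\right) = - 10 \left(\left(-2\right) \left(-8\right)\right) \left(-6 + 10 \cdot \frac{1}{9}\right) = \left(-10\right) 16 \left(-6 + \frac{10}{9}\right) = \left(-160\right) \left(- \frac{44}{9}\right) = \frac{7040}{9}$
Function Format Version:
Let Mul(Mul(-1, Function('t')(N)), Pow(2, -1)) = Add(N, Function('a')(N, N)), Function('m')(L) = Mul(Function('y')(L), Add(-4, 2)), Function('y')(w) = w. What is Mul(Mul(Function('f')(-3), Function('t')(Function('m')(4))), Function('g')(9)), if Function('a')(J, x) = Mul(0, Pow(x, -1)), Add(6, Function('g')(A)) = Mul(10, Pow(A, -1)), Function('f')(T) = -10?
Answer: Rational(7040, 9) ≈ 782.22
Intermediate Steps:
Function('m')(L) = Mul(-2, L) (Function('m')(L) = Mul(L, Add(-4, 2)) = Mul(L, -2) = Mul(-2, L))
Function('g')(A) = Add(-6, Mul(10, Pow(A, -1)))
Function('a')(J, x) = 0
Function('t')(N) = Mul(-2, N) (Function('t')(N) = Mul(-2, Add(N, 0)) = Mul(-2, N))
Mul(Mul(Function('f')(-3), Function('t')(Function('m')(4))), Function('g')(9)) = Mul(Mul(-10, Mul(-2, Mul(-2, 4))), Add(-6, Mul(10, Pow(9, -1)))) = Mul(Mul(-10, Mul(-2, -8)), Add(-6, Mul(10, Rational(1, 9)))) = Mul(Mul(-10, 16), Add(-6, Rational(10, 9))) = Mul(-160, Rational(-44, 9)) = Rational(7040, 9)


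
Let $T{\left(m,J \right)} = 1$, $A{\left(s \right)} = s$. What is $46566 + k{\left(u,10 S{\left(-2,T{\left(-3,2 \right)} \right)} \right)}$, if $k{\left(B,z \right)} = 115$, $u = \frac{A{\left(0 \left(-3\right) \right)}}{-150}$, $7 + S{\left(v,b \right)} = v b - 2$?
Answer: $46681$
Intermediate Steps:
$S{\left(v,b \right)} = -9 + b v$ ($S{\left(v,b \right)} = -7 + \left(v b - 2\right) = -7 + \left(b v - 2\right) = -7 + \left(-2 + b v\right) = -9 + b v$)
$u = 0$ ($u = \frac{0 \left(-3\right)}{-150} = 0 \left(- \frac{1}{150}\right) = 0$)
$46566 + k{\left(u,10 S{\left(-2,T{\left(-3,2 \right)} \right)} \right)} = 46566 + 115 = 46681$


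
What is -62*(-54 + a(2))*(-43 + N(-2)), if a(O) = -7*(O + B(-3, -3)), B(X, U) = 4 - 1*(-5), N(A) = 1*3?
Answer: -324880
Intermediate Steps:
N(A) = 3
B(X, U) = 9 (B(X, U) = 4 + 5 = 9)
a(O) = -63 - 7*O (a(O) = -7*(O + 9) = -7*(9 + O) = -63 - 7*O)
-62*(-54 + a(2))*(-43 + N(-2)) = -62*(-54 + (-63 - 7*2))*(-43 + 3) = -62*(-54 + (-63 - 14))*(-40) = -62*(-54 - 77)*(-40) = -(-8122)*(-40) = -62*5240 = -324880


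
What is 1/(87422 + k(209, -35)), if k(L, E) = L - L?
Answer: 1/87422 ≈ 1.1439e-5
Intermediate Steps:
k(L, E) = 0
1/(87422 + k(209, -35)) = 1/(87422 + 0) = 1/87422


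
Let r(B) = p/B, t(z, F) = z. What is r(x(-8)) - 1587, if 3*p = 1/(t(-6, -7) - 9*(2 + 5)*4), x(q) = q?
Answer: -9826703/6192 ≈ -1587.0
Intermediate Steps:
p = -1/774 (p = 1/(3*(-6 - 9*(2 + 5)*4)) = 1/(3*(-6 - 63*4)) = 1/(3*(-6 - 9*28)) = 1/(3*(-6 - 252)) = (⅓)/(-258) = (⅓)*(-1/258) = -1/774 ≈ -0.0012920)
r(B) = -1/(774*B)
r(x(-8)) - 1587 = -1/774/(-8) - 1587 = -1/774*(-⅛) - 1587 = 1/6192 - 1587 = -9826703/6192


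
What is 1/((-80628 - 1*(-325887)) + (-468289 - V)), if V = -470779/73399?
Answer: -73399/16369708191 ≈ -4.4838e-6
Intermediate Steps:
V = -470779/73399 (V = -470779*1/73399 = -470779/73399 ≈ -6.4140)
1/((-80628 - 1*(-325887)) + (-468289 - V)) = 1/((-80628 - 1*(-325887)) + (-468289 - 1*(-470779/73399))) = 1/((-80628 + 325887) + (-468289 + 470779/73399)) = 1/(245259 - 34371473532/73399) = 1/(-16369708191/73399) = -73399/16369708191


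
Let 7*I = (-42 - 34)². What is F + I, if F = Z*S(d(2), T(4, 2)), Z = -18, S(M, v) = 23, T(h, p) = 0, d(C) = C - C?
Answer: 2878/7 ≈ 411.14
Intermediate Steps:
d(C) = 0
I = 5776/7 (I = (-42 - 34)²/7 = (⅐)*(-76)² = (⅐)*5776 = 5776/7 ≈ 825.14)
F = -414 (F = -18*23 = -414)
F + I = -414 + 5776/7 = 2878/7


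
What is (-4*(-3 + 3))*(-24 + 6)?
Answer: 0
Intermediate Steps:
(-4*(-3 + 3))*(-24 + 6) = -4*0*(-18) = 0*(-18) = 0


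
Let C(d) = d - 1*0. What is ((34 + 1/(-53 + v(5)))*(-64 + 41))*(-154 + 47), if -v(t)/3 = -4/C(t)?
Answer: 919879/11 ≈ 83625.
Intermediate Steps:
C(d) = d (C(d) = d + 0 = d)
v(t) = 12/t (v(t) = -(-12)/t = 12/t)
((34 + 1/(-53 + v(5)))*(-64 + 41))*(-154 + 47) = ((34 + 1/(-53 + 12/5))*(-64 + 41))*(-154 + 47) = ((34 + 1/(-53 + 12*(⅕)))*(-23))*(-107) = ((34 + 1/(-53 + 12/5))*(-23))*(-107) = ((34 + 1/(-253/5))*(-23))*(-107) = ((34 - 5/253)*(-23))*(-107) = ((8597/253)*(-23))*(-107) = -8597/11*(-107) = 919879/11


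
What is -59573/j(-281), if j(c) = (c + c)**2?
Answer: -59573/315844 ≈ -0.18862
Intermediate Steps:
j(c) = 4*c**2 (j(c) = (2*c)**2 = 4*c**2)
-59573/j(-281) = -59573/(4*(-281)**2) = -59573/(4*78961) = -59573/315844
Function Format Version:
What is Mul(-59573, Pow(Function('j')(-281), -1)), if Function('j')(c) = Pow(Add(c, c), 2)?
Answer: Rational(-59573, 315844) ≈ -0.18862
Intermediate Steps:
Function('j')(c) = Mul(4, Pow(c, 2)) (Function('j')(c) = Pow(Mul(2, c), 2) = Mul(4, Pow(c, 2)))
Mul(-59573, Pow(Function('j')(-281), -1)) = Mul(-59573, Pow(Mul(4, Pow(-281, 2)), -1)) = Mul(-59573, Pow(Mul(4, 78961), -1)) = Mul(-59573, Pow(315844, -1)) = Mul(-59573, Rational(1, 315844)) = Rational(-59573, 315844)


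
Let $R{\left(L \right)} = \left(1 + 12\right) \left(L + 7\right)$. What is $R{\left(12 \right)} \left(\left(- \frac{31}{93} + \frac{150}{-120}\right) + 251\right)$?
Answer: $\frac{739271}{12} \approx 61606.0$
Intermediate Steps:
$R{\left(L \right)} = 91 + 13 L$ ($R{\left(L \right)} = 13 \left(7 + L\right) = 91 + 13 L$)
$R{\left(12 \right)} \left(\left(- \frac{31}{93} + \frac{150}{-120}\right) + 251\right) = \left(91 + 13 \cdot 12\right) \left(\left(- \frac{31}{93} + \frac{150}{-120}\right) + 251\right) = \left(91 + 156\right) \left(\left(\left(-31\right) \frac{1}{93} + 150 \left(- \frac{1}{120}\right)\right) + 251\right) = 247 \left(\left(- \frac{1}{3} - \frac{5}{4}\right) + 251\right) = 247 \left(- \frac{19}{12} + 251\right) = 247 \cdot \frac{2993}{12} = \frac{739271}{12}$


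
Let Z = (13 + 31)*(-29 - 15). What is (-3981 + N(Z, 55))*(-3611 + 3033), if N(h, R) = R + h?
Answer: 3388236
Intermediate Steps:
Z = -1936 (Z = 44*(-44) = -1936)
(-3981 + N(Z, 55))*(-3611 + 3033) = (-3981 + (55 - 1936))*(-3611 + 3033) = (-3981 - 1881)*(-578) = -5862*(-578) = 3388236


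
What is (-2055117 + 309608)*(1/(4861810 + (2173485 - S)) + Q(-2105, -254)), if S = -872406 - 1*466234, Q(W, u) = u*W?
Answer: -7815153178696658559/8373935 ≈ -9.3327e+11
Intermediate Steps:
Q(W, u) = W*u
S = -1338640 (S = -872406 - 466234 = -1338640)
(-2055117 + 309608)*(1/(4861810 + (2173485 - S)) + Q(-2105, -254)) = (-2055117 + 309608)*(1/(4861810 + (2173485 - 1*(-1338640))) - 2105*(-254)) = -1745509*(1/(4861810 + (2173485 + 1338640)) + 534670) = -1745509*(1/(4861810 + 3512125) + 534670) = -1745509*(1/8373935 + 534670) = -1745509*4477291826451/8373935 = -7815153178696658559/8373935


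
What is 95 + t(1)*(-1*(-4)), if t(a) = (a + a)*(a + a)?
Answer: 111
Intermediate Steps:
t(a) = 4*a² (t(a) = (2*a)*(2*a) = 4*a²)
95 + t(1)*(-1*(-4)) = 95 + (4*1²)*(-1*(-4)) = 95 + (4*1)*4 = 95 + 4*4 = 95 + 16 = 111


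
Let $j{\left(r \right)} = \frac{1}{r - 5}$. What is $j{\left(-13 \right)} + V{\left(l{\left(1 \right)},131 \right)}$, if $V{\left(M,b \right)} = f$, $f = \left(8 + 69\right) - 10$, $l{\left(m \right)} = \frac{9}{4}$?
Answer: $\frac{1205}{18} \approx 66.944$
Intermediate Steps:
$l{\left(m \right)} = \frac{9}{4}$ ($l{\left(m \right)} = 9 \cdot \frac{1}{4} = \frac{9}{4}$)
$f = 67$ ($f = 77 - 10 = 67$)
$V{\left(M,b \right)} = 67$
$j{\left(r \right)} = \frac{1}{-5 + r}$
$j{\left(-13 \right)} + V{\left(l{\left(1 \right)},131 \right)} = \frac{1}{-5 - 13} + 67 = \frac{1}{-18} + 67 = - \frac{1}{18} + 67 = \frac{1205}{18}$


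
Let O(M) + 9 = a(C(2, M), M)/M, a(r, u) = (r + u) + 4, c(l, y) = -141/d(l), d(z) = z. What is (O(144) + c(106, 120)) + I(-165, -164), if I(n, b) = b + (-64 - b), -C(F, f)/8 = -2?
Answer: -139649/1908 ≈ -73.191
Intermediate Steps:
C(F, f) = 16 (C(F, f) = -8*(-2) = 16)
I(n, b) = -64
c(l, y) = -141/l
a(r, u) = 4 + r + u
O(M) = -9 + (20 + M)/M (O(M) = -9 + (4 + 16 + M)/M = -9 + (20 + M)/M)
(O(144) + c(106, 120)) + I(-165, -164) = ((-8 + 20/144) - 141/106) - 64 = ((-8 + 20*(1/144)) - 141*1/106) - 64 = ((-8 + 5/36) - 141/106) - 64 = (-283/36 - 141/106) - 64 = -17537/1908 - 64 = -139649/1908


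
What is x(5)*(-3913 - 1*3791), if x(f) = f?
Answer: -38520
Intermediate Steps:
x(5)*(-3913 - 1*3791) = 5*(-3913 - 1*3791) = 5*(-3913 - 3791) = 5*(-7704) = -38520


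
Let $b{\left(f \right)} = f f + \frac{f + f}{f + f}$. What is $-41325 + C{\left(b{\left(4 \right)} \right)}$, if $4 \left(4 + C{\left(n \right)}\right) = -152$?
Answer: $-41367$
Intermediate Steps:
$b{\left(f \right)} = 1 + f^{2}$ ($b{\left(f \right)} = f^{2} + \frac{2 f}{2 f} = f^{2} + 2 f \frac{1}{2 f} = f^{2} + 1 = 1 + f^{2}$)
$C{\left(n \right)} = -42$ ($C{\left(n \right)} = -4 + \frac{1}{4} \left(-152\right) = -4 - 38 = -42$)
$-41325 + C{\left(b{\left(4 \right)} \right)} = -41325 - 42 = -41367$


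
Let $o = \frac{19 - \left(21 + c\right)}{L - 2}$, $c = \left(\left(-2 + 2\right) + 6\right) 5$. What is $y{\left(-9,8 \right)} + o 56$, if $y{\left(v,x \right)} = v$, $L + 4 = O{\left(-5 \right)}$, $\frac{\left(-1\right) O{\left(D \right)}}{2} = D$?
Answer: $-457$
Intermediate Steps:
$O{\left(D \right)} = - 2 D$
$L = 6$ ($L = -4 - -10 = -4 + 10 = 6$)
$c = 30$ ($c = \left(0 + 6\right) 5 = 6 \cdot 5 = 30$)
$o = -8$ ($o = \frac{19 - 51}{6 - 2} = \frac{19 - 51}{4} = \left(19 - 51\right) \frac{1}{4} = \left(-32\right) \frac{1}{4} = -8$)
$y{\left(-9,8 \right)} + o 56 = -9 - 448 = -457$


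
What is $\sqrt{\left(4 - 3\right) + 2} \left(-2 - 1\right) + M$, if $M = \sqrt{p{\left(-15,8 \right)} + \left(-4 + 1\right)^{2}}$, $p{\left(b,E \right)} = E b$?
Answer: $- 3 \sqrt{3} + i \sqrt{111} \approx -5.1962 + 10.536 i$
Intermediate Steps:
$M = i \sqrt{111}$ ($M = \sqrt{8 \left(-15\right) + \left(-4 + 1\right)^{2}} = \sqrt{-120 + \left(-3\right)^{2}} = \sqrt{-120 + 9} = \sqrt{-111} = i \sqrt{111} \approx 10.536 i$)
$\sqrt{\left(4 - 3\right) + 2} \left(-2 - 1\right) + M = \sqrt{\left(4 - 3\right) + 2} \left(-2 - 1\right) + i \sqrt{111} = \sqrt{\left(4 - 3\right) + 2} \left(-3\right) + i \sqrt{111} = \sqrt{1 + 2} \left(-3\right) + i \sqrt{111} = \sqrt{3} \left(-3\right) + i \sqrt{111} = - 3 \sqrt{3} + i \sqrt{111}$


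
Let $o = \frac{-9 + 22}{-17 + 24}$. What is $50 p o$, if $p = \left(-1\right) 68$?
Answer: $- \frac{44200}{7} \approx -6314.3$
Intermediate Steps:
$p = -68$
$o = \frac{13}{7} \approx 1.8571$
$50 p o = 50 \left(-68\right) \frac{13}{7} = \left(-3400\right) \frac{13}{7} = - \frac{44200}{7}$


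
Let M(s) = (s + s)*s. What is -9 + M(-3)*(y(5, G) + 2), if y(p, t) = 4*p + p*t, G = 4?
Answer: 747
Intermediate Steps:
M(s) = 2*s² (M(s) = (2*s)*s = 2*s²)
-9 + M(-3)*(y(5, G) + 2) = -9 + (2*(-3)²)*(5*(4 + 4) + 2) = -9 + (2*9)*(5*8 + 2) = -9 + 18*(40 + 2) = -9 + 18*42 = -9 + 756 = 747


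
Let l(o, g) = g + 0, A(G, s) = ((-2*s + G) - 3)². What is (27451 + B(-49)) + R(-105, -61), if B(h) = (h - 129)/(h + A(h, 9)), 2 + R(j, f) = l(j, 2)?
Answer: 133164623/4851 ≈ 27451.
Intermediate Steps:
A(G, s) = (-3 + G - 2*s)² (A(G, s) = ((G - 2*s) - 3)² = (-3 + G - 2*s)²)
l(o, g) = g
R(j, f) = 0 (R(j, f) = -2 + 2 = 0)
B(h) = (-129 + h)/(h + (21 - h)²) (B(h) = (h - 129)/(h + (3 - h + 2*9)²) = (-129 + h)/(h + (3 - h + 18)²) = (-129 + h)/(h + (21 - h)²))
(27451 + B(-49)) + R(-105, -61) = (27451 + (-129 - 49)/(-49 + (-21 - 49)²)) + 0 = (27451 - 178/(-49 + (-70)²)) + 0 = (27451 - 178/(-49 + 4900)) + 0 = (27451 - 178/4851) + 0 = 133164623/4851 + 0 = 133164623/4851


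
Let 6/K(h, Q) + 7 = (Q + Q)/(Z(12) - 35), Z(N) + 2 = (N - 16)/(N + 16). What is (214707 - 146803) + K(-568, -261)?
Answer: 62268748/917 ≈ 67905.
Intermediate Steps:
Z(N) = -2 + (-16 + N)/(16 + N) (Z(N) = -2 + (N - 16)/(N + 16) = -2 + (-16 + N)/(16 + N))
K(h, Q) = 6/(-7 - 7*Q/130) (K(h, Q) = 6/(-7 + (Q + Q)/((-48 - 1*12)/(16 + 12) - 35)) = 6/(-7 + (2*Q)/((-48 - 12)/28 - 35)) = 6/(-7 + (2*Q)/((1/28)*(-60) - 35)) = 6/(-7 + (2*Q)/(-15/7 - 35)) = 6/(-7 + (2*Q)/(-260/7)) = 6/(-7 + (2*Q)*(-7/260)) = 6/(-7 - 7*Q/130))
(214707 - 146803) + K(-568, -261) = (214707 - 146803) - 780/(910 + 7*(-261)) = 67904 - 780/(910 - 1827) = 67904 - 780/(-917) = 67904 - 780*(-1/917) = 67904 + 780/917 = 62268748/917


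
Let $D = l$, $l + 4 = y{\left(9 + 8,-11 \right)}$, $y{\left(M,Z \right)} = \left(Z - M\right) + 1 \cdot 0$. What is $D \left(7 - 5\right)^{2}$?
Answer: $-128$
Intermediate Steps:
$y{\left(M,Z \right)} = Z - M$ ($y{\left(M,Z \right)} = \left(Z - M\right) + 0 = Z - M$)
$l = -32$ ($l = -4 - 28 = -32$)
$D = -32$
$D \left(7 - 5\right)^{2} = - 32 \left(7 - 5\right)^{2} = - 32 \cdot 2^{2} = \left(-32\right) 4 = -128$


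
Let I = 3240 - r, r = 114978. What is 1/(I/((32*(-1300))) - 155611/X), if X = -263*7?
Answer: 38292800/3339563629 ≈ 0.011466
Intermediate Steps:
X = -1841
I = -111738 (I = 3240 - 1*114978 = 3240 - 114978 = -111738)
1/(I/((32*(-1300))) - 155611/X) = 1/(-111738/(32*(-1300)) - 155611/(-1841)) = 1/(-111738/(-41600) - 155611*(-1/1841)) = 1/(-111738*(-1/41600) + 155611/1841) = 1/(55869/20800 + 155611/1841) = 1/(3339563629/38292800) = 38292800/3339563629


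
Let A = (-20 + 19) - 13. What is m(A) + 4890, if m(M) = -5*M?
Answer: 4960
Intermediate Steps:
A = -14 (A = -1 - 13 = -14)
m(A) + 4890 = -5*(-14) + 4890 = 70 + 4890 = 4960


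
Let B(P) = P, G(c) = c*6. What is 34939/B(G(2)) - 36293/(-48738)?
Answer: 94627361/32492 ≈ 2912.3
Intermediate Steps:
G(c) = 6*c
34939/B(G(2)) - 36293/(-48738) = 34939/((6*2)) - 36293/(-48738) = 34939/12 - 36293*(-1/48738) = 34939*(1/12) + 36293/48738 = 34939/12 + 36293/48738 = 94627361/32492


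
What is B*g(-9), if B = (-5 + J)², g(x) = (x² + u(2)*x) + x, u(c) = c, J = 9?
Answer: 864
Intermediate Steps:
g(x) = x² + 3*x (g(x) = (x² + 2*x) + x = x² + 3*x)
B = 16 (B = (-5 + 9)² = 4² = 16)
B*g(-9) = 16*(-9*(3 - 9)) = 16*(-9*(-6)) = 16*54 = 864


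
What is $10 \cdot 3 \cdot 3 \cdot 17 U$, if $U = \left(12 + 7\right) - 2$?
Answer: $26010$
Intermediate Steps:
$U = 17$ ($U = 19 - 2 = 17$)
$10 \cdot 3 \cdot 3 \cdot 17 U = 10 \cdot 3 \cdot 3 \cdot 17 \cdot 17 = 10 \cdot 9 \cdot 17 \cdot 17 = 90 \cdot 17 \cdot 17 = 1530 \cdot 17 = 26010$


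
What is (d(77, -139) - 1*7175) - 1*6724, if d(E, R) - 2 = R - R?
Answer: -13897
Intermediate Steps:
d(E, R) = 2 (d(E, R) = 2 + (R - R) = 2 + 0 = 2)
(d(77, -139) - 1*7175) - 1*6724 = (2 - 1*7175) - 1*6724 = (2 - 7175) - 6724 = -7173 - 6724 = -13897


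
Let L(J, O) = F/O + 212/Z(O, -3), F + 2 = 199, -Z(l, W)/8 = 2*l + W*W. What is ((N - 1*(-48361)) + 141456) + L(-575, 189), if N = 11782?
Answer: 3276805975/16254 ≈ 2.0160e+5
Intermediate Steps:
Z(l, W) = -16*l - 8*W² (Z(l, W) = -8*(2*l + W*W) = -8*(2*l + W²) = -8*(W² + 2*l) = -16*l - 8*W²)
F = 197 (F = -2 + 199 = 197)
L(J, O) = 197/O + 212/(-72 - 16*O) (L(J, O) = 197/O + 212/(-16*O - 8*(-3)²) = 197/O + 212/(-16*O - 8*9) = 197/O + 212/(-16*O - 72) = 197/O + 212/(-72 - 16*O))
((N - 1*(-48361)) + 141456) + L(-575, 189) = ((11782 - 1*(-48361)) + 141456) + (3/2)*(1182 + 245*189)/(189*(9 + 2*189)) = ((11782 + 48361) + 141456) + (3/2)*(1/189)*(1182 + 46305)/(9 + 378) = (60143 + 141456) + (3/2)*(1/189)*47487/387 = 201599 + (3/2)*(1/189)*(1/387)*47487 = 201599 + 15829/16254 = 3276805975/16254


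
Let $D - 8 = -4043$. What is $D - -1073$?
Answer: $-2962$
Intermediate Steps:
$D = -4035$ ($D = 8 - 4043 = -4035$)
$D - -1073 = -4035 - -1073 = -4035 + 1073 = -2962$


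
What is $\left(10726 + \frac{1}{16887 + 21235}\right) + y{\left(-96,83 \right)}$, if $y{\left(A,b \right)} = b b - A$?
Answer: $\frac{675178743}{38122} \approx 17711.0$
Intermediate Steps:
$y{\left(A,b \right)} = b^{2} - A$
$\left(10726 + \frac{1}{16887 + 21235}\right) + y{\left(-96,83 \right)} = \left(10726 + \frac{1}{16887 + 21235}\right) - \left(-96 - 83^{2}\right) = \left(10726 + \frac{1}{38122}\right) + \left(6889 + 96\right) = \left(10726 + \frac{1}{38122}\right) + 6985 = \frac{408896573}{38122} + 6985 = \frac{675178743}{38122}$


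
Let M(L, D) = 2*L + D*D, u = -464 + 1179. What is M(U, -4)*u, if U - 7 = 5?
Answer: 28600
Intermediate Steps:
U = 12 (U = 7 + 5 = 12)
u = 715
M(L, D) = D² + 2*L (M(L, D) = 2*L + D² = D² + 2*L)
M(U, -4)*u = ((-4)² + 2*12)*715 = (16 + 24)*715 = 40*715 = 28600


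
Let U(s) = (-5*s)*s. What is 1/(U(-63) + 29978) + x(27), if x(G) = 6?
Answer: 60799/10133 ≈ 6.0001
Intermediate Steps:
U(s) = -5*s²
1/(U(-63) + 29978) + x(27) = 1/(-5*(-63)² + 29978) + 6 = 1/(-5*3969 + 29978) + 6 = 1/(-19845 + 29978) + 6 = 1/10133 + 6 = 60799/10133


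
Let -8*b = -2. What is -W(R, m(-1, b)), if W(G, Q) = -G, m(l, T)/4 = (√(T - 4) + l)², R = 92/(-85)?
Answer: -92/85 ≈ -1.0824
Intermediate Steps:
R = -92/85 (R = 92*(-1/85) = -92/85 ≈ -1.0824)
b = ¼ (b = -⅛*(-2) = ¼ ≈ 0.25000)
m(l, T) = 4*(l + √(-4 + T))² (m(l, T) = 4*(√(T - 4) + l)² = 4*(√(-4 + T) + l)² = 4*(l + √(-4 + T))²)
-W(R, m(-1, b)) = -(-1)*(-92)/85 = -1*92/85 = -92/85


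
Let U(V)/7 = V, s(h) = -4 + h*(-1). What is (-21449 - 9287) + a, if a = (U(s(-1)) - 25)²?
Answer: -28620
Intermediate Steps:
s(h) = -4 - h
U(V) = 7*V
a = 2116 (a = (7*(-4 - 1*(-1)) - 25)² = (7*(-4 + 1) - 25)² = (7*(-3) - 25)² = (-21 - 25)² = (-46)² = 2116)
(-21449 - 9287) + a = (-21449 - 9287) + 2116 = -30736 + 2116 = -28620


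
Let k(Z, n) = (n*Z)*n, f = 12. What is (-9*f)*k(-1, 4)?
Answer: 1728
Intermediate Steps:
k(Z, n) = Z*n² (k(Z, n) = (Z*n)*n = Z*n²)
(-9*f)*k(-1, 4) = (-9*12)*(-1*4²) = -(-108)*16 = -108*(-16) = 1728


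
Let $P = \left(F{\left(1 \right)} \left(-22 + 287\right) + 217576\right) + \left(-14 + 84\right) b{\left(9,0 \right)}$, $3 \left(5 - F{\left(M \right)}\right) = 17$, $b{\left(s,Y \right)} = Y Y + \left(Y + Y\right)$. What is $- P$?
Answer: $- \frac{652198}{3} \approx -2.174 \cdot 10^{5}$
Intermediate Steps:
$b{\left(s,Y \right)} = Y^{2} + 2 Y$
$F{\left(M \right)} = - \frac{2}{3}$ ($F{\left(M \right)} = 5 - \frac{17}{3} = - \frac{2}{3}$)
$P = \frac{652198}{3}$ ($P = \left(- \frac{2 \left(-22 + 287\right)}{3} + 217576\right) + \left(-14 + 84\right) 0 \left(2 + 0\right) = \left(\left(- \frac{2}{3}\right) 265 + 217576\right) + 70 \cdot 0 \cdot 2 = \left(- \frac{530}{3} + 217576\right) + 70 \cdot 0 = \frac{652198}{3} + 0 = \frac{652198}{3} \approx 2.174 \cdot 10^{5}$)
$- P = \left(-1\right) \frac{652198}{3} = - \frac{652198}{3}$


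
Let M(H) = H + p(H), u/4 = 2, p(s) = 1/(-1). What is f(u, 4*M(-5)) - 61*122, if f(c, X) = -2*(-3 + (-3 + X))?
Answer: -7382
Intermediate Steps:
p(s) = -1
u = 8 (u = 4*2 = 8)
M(H) = -1 + H (M(H) = H - 1 = -1 + H)
f(c, X) = 12 - 2*X (f(c, X) = -2*(-6 + X) = 12 - 2*X)
f(u, 4*M(-5)) - 61*122 = (12 - 8*(-1 - 5)) - 61*122 = (12 - 8*(-6)) - 7442 = (12 - 2*(-24)) - 7442 = (12 + 48) - 7442 = 60 - 7442 = -7382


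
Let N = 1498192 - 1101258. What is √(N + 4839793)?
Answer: √5236727 ≈ 2288.4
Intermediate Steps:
N = 396934
√(N + 4839793) = √(396934 + 4839793) = √5236727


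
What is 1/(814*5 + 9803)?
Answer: 1/13873 ≈ 7.2083e-5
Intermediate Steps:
1/(814*5 + 9803) = 1/(4070 + 9803) = 1/13873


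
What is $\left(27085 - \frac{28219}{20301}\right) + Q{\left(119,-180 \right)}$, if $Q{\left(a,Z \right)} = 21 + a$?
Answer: $\frac{552666506}{20301} \approx 27224.0$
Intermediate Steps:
$\left(27085 - \frac{28219}{20301}\right) + Q{\left(119,-180 \right)} = \left(27085 - \frac{28219}{20301}\right) + \left(21 + 119\right) = \left(27085 - \frac{28219}{20301}\right) + 140 = \frac{549824366}{20301} + 140 = \frac{552666506}{20301}$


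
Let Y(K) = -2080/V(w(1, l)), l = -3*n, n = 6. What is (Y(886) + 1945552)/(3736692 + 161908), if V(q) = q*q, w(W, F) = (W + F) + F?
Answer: 59582478/119394625 ≈ 0.49904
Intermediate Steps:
l = -18 (l = -3*6 = -18)
w(W, F) = W + 2*F (w(W, F) = (F + W) + F = W + 2*F)
V(q) = q**2
Y(K) = -416/245 (Y(K) = -2080/(1 + 2*(-18))**2 = -2080/(1 - 36)**2 = -2080/((-35)**2) = -2080/1225 = -2080*1/1225 = -416/245)
(Y(886) + 1945552)/(3736692 + 161908) = (-416/245 + 1945552)/(3736692 + 161908) = (476659824/245)/3898600 = (476659824/245)*(1/3898600) = 59582478/119394625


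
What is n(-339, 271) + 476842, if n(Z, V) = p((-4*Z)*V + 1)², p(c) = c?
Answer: 135039822371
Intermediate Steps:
n(Z, V) = (1 - 4*V*Z)² (n(Z, V) = ((-4*Z)*V + 1)² = (-4*V*Z + 1)² = (1 - 4*V*Z)²)
n(-339, 271) + 476842 = (-1 + 4*271*(-339))² + 476842 = (-1 - 367476)² + 476842 = (-367477)² + 476842 = 135039345529 + 476842 = 135039822371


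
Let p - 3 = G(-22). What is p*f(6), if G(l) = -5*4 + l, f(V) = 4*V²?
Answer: -5616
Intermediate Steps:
G(l) = -20 + l
p = -39 (p = 3 + (-20 - 22) = 3 - 42 = -39)
p*f(6) = -156*6² = -156*36 = -39*144 = -5616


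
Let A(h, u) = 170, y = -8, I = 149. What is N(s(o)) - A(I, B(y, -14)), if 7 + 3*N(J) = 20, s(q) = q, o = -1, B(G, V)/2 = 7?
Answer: -497/3 ≈ -165.67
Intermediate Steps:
B(G, V) = 14 (B(G, V) = 2*7 = 14)
N(J) = 13/3 (N(J) = -7/3 + (1/3)*20 = -7/3 + 20/3 = 13/3)
N(s(o)) - A(I, B(y, -14)) = 13/3 - 1*170 = 13/3 - 170 = -497/3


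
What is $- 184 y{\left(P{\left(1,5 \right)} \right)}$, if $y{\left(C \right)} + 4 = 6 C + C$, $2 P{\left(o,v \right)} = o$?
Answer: $92$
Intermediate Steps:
$P{\left(o,v \right)} = \frac{o}{2}$
$y{\left(C \right)} = -4 + 7 C$ ($y{\left(C \right)} = -4 + \left(6 C + C\right) = -4 + 7 C$)
$- 184 y{\left(P{\left(1,5 \right)} \right)} = - 184 \left(-4 + 7 \cdot \frac{1}{2} \cdot 1\right) = - 184 \left(-4 + 7 \cdot \frac{1}{2}\right) = - 184 \left(-4 + \frac{7}{2}\right) = \left(-184\right) \left(- \frac{1}{2}\right) = 92$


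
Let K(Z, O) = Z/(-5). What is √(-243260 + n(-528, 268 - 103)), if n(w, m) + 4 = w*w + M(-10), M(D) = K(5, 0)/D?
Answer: 7*√72490/10 ≈ 188.47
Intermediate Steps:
K(Z, O) = -Z/5 (K(Z, O) = Z*(-⅕) = -Z/5)
M(D) = -1/D (M(D) = (-⅕*5)/D = -1/D)
n(w, m) = -39/10 + w² (n(w, m) = -4 + (w*w - 1/(-10)) = -4 + (w² - 1*(-⅒)) = -4 + (w² + ⅒) = -4 + (⅒ + w²) = -39/10 + w²)
√(-243260 + n(-528, 268 - 103)) = √(-243260 + (-39/10 + (-528)²)) = √(-243260 + (-39/10 + 278784)) = √(-243260 + 2787801/10) = √(355201/10) = 7*√72490/10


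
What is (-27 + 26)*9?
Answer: -9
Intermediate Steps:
(-27 + 26)*9 = -1*9 = -9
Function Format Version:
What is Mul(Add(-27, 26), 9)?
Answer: -9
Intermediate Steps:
Mul(Add(-27, 26), 9) = Mul(-1, 9) = -9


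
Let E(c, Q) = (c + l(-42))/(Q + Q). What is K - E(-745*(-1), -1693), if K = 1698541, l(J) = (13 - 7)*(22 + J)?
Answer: 5751260451/3386 ≈ 1.6985e+6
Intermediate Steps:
l(J) = 132 + 6*J (l(J) = 6*(22 + J) = 132 + 6*J)
E(c, Q) = (-120 + c)/(2*Q) (E(c, Q) = (c + (132 + 6*(-42)))/(Q + Q) = (c + (132 - 252))/((2*Q)) = (c - 120)*(1/(2*Q)) = (-120 + c)*(1/(2*Q)) = (-120 + c)/(2*Q))
K - E(-745*(-1), -1693) = 1698541 - (-120 - 745*(-1))/(2*(-1693)) = 1698541 - (-1)*(-120 + 745)/(2*1693) = 1698541 - (-1)*625/(2*1693) = 1698541 - 1*(-625/3386) = 1698541 + 625/3386 = 5751260451/3386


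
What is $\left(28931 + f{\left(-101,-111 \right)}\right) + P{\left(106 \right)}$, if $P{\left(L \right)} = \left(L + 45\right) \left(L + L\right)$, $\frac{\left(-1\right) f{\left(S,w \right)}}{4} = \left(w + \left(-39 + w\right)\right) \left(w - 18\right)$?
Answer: $-73733$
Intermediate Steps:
$f{\left(S,w \right)} = - 4 \left(-39 + 2 w\right) \left(-18 + w\right)$ ($f{\left(S,w \right)} = - 4 \left(w + \left(-39 + w\right)\right) \left(w - 18\right) = - 4 \left(-39 + 2 w\right) \left(-18 + w\right)$)
$P{\left(L \right)} = 2 L \left(45 + L\right)$ ($P{\left(L \right)} = \left(45 + L\right) 2 L = 2 L \left(45 + L\right)$)
$\left(28931 + f{\left(-101,-111 \right)}\right) + P{\left(106 \right)} = \left(28931 - \left(36108 + 98568\right)\right) + 2 \cdot 106 \left(45 + 106\right) = \left(28931 - 134676\right) + 2 \cdot 106 \cdot 151 = \left(28931 - 134676\right) + 32012 = -105745 + 32012 = -73733$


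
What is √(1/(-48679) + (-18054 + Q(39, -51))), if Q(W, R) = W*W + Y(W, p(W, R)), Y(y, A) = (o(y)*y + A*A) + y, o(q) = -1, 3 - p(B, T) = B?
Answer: 2*I*√9026570384599/48679 ≈ 123.44*I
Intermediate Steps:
p(B, T) = 3 - B
Y(y, A) = A² (Y(y, A) = (-y + A*A) + y = (-y + A²) + y = (A² - y) + y = A²)
Q(W, R) = W² + (3 - W)² (Q(W, R) = W*W + (3 - W)² = W² + (3 - W)²)
√(1/(-48679) + (-18054 + Q(39, -51))) = √(1/(-48679) + (-18054 + (39² + (-3 + 39)²))) = √(-1/48679 + (-18054 + (1521 + 36²))) = √(-1/48679 + (-18054 + (1521 + 1296))) = √(-1/48679 + (-18054 + 2817)) = √(-1/48679 - 15237) = √(-741721924/48679) = 2*I*√9026570384599/48679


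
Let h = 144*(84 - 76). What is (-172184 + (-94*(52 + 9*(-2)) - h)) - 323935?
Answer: -500467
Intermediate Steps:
h = 1152 (h = 144*8 = 1152)
(-172184 + (-94*(52 + 9*(-2)) - h)) - 323935 = (-172184 + (-94*(52 + 9*(-2)) - 1*1152)) - 323935 = (-172184 + (-94*(52 - 18) - 1152)) - 323935 = (-172184 + (-94*34 - 1152)) - 323935 = (-172184 + (-3196 - 1152)) - 323935 = (-172184 - 4348) - 323935 = -176532 - 323935 = -500467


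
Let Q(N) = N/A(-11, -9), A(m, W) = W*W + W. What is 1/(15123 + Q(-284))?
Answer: 18/272143 ≈ 6.6142e-5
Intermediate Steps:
A(m, W) = W + W**2 (A(m, W) = W**2 + W = W + W**2)
Q(N) = N/72 (Q(N) = N/((-9*(1 - 9))) = N/((-9*(-8))) = N/72)
1/(15123 + Q(-284)) = 1/(15123 + (1/72)*(-284)) = 1/(15123 - 71/18) = 1/(272143/18) = 18/272143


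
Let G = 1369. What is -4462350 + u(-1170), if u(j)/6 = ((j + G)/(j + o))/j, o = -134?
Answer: -1134686357801/254280 ≈ -4.4624e+6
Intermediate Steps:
u(j) = 6*(1369 + j)/(j*(-134 + j)) (u(j) = 6*(((j + 1369)/(j - 134))/j) = 6*(((1369 + j)/(-134 + j))/j) = 6*((1369 + j)/(j*(-134 + j))) = 6*(1369 + j)/(j*(-134 + j)))
-4462350 + u(-1170) = -4462350 + 6*(1369 - 1170)/(-1170*(-134 - 1170)) = -4462350 + 6*(-1/1170)*199/(-1304) = -4462350 + 6*(-1/1170)*(-1/1304)*199 = -4462350 + 199/254280 = -1134686357801/254280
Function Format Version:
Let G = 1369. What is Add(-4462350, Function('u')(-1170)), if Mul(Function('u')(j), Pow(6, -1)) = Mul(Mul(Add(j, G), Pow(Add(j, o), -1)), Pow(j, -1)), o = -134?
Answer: Rational(-1134686357801, 254280) ≈ -4.4624e+6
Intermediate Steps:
Function('u')(j) = Mul(6, Pow(j, -1), Pow(Add(-134, j), -1), Add(1369, j)) (Function('u')(j) = Mul(6, Mul(Mul(Add(j, 1369), Pow(Add(j, -134), -1)), Pow(j, -1))) = Mul(6, Mul(Mul(Add(1369, j), Pow(Add(-134, j), -1)), Pow(j, -1))) = Mul(6, Mul(Mul(Pow(Add(-134, j), -1), Add(1369, j)), Pow(j, -1))) = Mul(6, Mul(Pow(j, -1), Pow(Add(-134, j), -1), Add(1369, j))) = Mul(6, Pow(j, -1), Pow(Add(-134, j), -1), Add(1369, j)))
Add(-4462350, Function('u')(-1170)) = Add(-4462350, Mul(6, Pow(-1170, -1), Pow(Add(-134, -1170), -1), Add(1369, -1170))) = Add(-4462350, Mul(6, Rational(-1, 1170), Pow(-1304, -1), 199)) = Add(-4462350, Mul(6, Rational(-1, 1170), Rational(-1, 1304), 199)) = Add(-4462350, Rational(199, 254280)) = Rational(-1134686357801, 254280)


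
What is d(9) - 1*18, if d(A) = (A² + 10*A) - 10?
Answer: 143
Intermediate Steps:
d(A) = -10 + A² + 10*A
d(9) - 1*18 = (-10 + 9² + 10*9) - 1*18 = (-10 + 81 + 90) - 18 = 161 - 18 = 143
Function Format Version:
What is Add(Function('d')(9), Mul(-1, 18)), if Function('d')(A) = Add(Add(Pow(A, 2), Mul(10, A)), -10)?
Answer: 143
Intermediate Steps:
Function('d')(A) = Add(-10, Pow(A, 2), Mul(10, A))
Add(Function('d')(9), Mul(-1, 18)) = Add(Add(-10, Pow(9, 2), Mul(10, 9)), Mul(-1, 18)) = Add(Add(-10, 81, 90), -18) = Add(161, -18) = 143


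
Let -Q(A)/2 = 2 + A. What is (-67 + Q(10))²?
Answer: 8281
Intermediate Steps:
Q(A) = -4 - 2*A (Q(A) = -2*(2 + A) = -4 - 2*A)
(-67 + Q(10))² = (-67 + (-4 - 2*10))² = (-67 + (-4 - 20))² = (-67 - 24)² = (-91)² = 8281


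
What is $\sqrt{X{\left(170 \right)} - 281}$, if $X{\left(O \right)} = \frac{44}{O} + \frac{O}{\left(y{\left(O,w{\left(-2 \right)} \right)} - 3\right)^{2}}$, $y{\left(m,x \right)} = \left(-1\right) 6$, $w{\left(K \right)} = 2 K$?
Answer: $\frac{i \sqrt{163068505}}{765} \approx 16.693 i$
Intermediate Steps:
$y{\left(m,x \right)} = -6$
$X{\left(O \right)} = \frac{44}{O} + \frac{O}{81}$ ($X{\left(O \right)} = \frac{44}{O} + \frac{O}{\left(-6 - 3\right)^{2}} = \frac{44}{O} + \frac{O}{\left(-9\right)^{2}} = \frac{44}{O} + \frac{O}{81}$)
$\sqrt{X{\left(170 \right)} - 281} = \sqrt{\left(\frac{44}{170} + \frac{1}{81} \cdot 170\right) - 281} = \sqrt{\left(44 \cdot \frac{1}{170} + \frac{170}{81}\right) - 281} = \sqrt{\left(\frac{22}{85} + \frac{170}{81}\right) - 281} = \sqrt{\frac{16232}{6885} - 281} = \sqrt{- \frac{1918453}{6885}} = \frac{i \sqrt{163068505}}{765}$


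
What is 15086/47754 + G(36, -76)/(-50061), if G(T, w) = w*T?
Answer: 147645865/398435499 ≈ 0.37056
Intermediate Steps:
G(T, w) = T*w
15086/47754 + G(36, -76)/(-50061) = 15086/47754 + (36*(-76))/(-50061) = 15086*(1/47754) - 2736*(-1/50061) = 7543/23877 + 912/16687 = 147645865/398435499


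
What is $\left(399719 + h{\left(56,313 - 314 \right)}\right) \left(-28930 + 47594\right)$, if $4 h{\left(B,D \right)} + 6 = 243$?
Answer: $7461461258$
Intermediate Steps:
$h{\left(B,D \right)} = \frac{237}{4}$ ($h{\left(B,D \right)} = - \frac{3}{2} + \frac{1}{4} \cdot 243 = - \frac{3}{2} + \frac{243}{4} = \frac{237}{4}$)
$\left(399719 + h{\left(56,313 - 314 \right)}\right) \left(-28930 + 47594\right) = \left(399719 + \frac{237}{4}\right) \left(-28930 + 47594\right) = \frac{1599113}{4} \cdot 18664 = 7461461258$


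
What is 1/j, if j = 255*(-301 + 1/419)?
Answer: -419/32160090 ≈ -1.3029e-5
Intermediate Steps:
j = -32160090/419 (j = 255*(-301 + 1/419) = 255*(-126118/419) = -32160090/419 ≈ -76754.)
1/j = 1/(-32160090/419) = -419/32160090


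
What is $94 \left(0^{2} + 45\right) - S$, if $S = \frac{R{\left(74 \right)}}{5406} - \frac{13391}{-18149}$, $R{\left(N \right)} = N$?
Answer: $\frac{207473172424}{49056747} \approx 4229.3$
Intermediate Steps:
$S = \frac{36867386}{49056747}$ ($S = \frac{74}{5406} - \frac{13391}{-18149} = 74 \cdot \frac{1}{5406} - - \frac{13391}{18149} = \frac{37}{2703} + \frac{13391}{18149} = \frac{36867386}{49056747} \approx 0.75152$)
$94 \left(0^{2} + 45\right) - S = 94 \left(0^{2} + 45\right) - \frac{36867386}{49056747} = 94 \left(0 + 45\right) - \frac{36867386}{49056747} = 94 \cdot 45 - \frac{36867386}{49056747} = 4230 - \frac{36867386}{49056747} = \frac{207473172424}{49056747}$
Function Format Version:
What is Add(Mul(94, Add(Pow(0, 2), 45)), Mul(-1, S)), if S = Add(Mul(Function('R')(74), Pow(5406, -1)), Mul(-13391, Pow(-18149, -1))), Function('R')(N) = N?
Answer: Rational(207473172424, 49056747) ≈ 4229.3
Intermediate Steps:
S = Rational(36867386, 49056747) (S = Add(Mul(74, Pow(5406, -1)), Mul(-13391, Pow(-18149, -1))) = Add(Mul(74, Rational(1, 5406)), Mul(-13391, Rational(-1, 18149))) = Add(Rational(37, 2703), Rational(13391, 18149)) = Rational(36867386, 49056747) ≈ 0.75152)
Add(Mul(94, Add(Pow(0, 2), 45)), Mul(-1, S)) = Add(Mul(94, Add(Pow(0, 2), 45)), Mul(-1, Rational(36867386, 49056747))) = Add(Mul(94, Add(0, 45)), Rational(-36867386, 49056747)) = Add(Mul(94, 45), Rational(-36867386, 49056747)) = Add(4230, Rational(-36867386, 49056747)) = Rational(207473172424, 49056747)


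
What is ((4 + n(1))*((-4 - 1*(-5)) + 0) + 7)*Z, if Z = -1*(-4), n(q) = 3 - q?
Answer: 52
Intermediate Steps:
Z = 4
((4 + n(1))*((-4 - 1*(-5)) + 0) + 7)*Z = ((4 + (3 - 1*1))*((-4 - 1*(-5)) + 0) + 7)*4 = ((4 + (3 - 1))*((-4 + 5) + 0) + 7)*4 = ((4 + 2)*(1 + 0) + 7)*4 = (6*1 + 7)*4 = (6 + 7)*4 = 13*4 = 52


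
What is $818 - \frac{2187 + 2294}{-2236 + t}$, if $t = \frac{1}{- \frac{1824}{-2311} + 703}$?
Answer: $\frac{2982154186355}{3636755541} \approx 820.0$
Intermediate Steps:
$t = \frac{2311}{1626457}$ ($t = \frac{1}{\left(-1824\right) \left(- \frac{1}{2311}\right) + 703} = \frac{1}{\frac{1824}{2311} + 703} = \frac{1}{\frac{1626457}{2311}} = \frac{2311}{1626457} \approx 0.0014209$)
$818 - \frac{2187 + 2294}{-2236 + t} = 818 - \frac{2187 + 2294}{-2236 + \frac{2311}{1626457}} = 818 - \frac{4481}{- \frac{3636755541}{1626457}} = 818 - 4481 \left(- \frac{1626457}{3636755541}\right) = 818 - - \frac{7288153817}{3636755541} = 818 + \frac{7288153817}{3636755541} = \frac{2982154186355}{3636755541}$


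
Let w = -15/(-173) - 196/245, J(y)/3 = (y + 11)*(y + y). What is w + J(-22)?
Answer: 1255363/865 ≈ 1451.3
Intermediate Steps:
J(y) = 6*y*(11 + y) (J(y) = 3*((y + 11)*(y + y)) = 3*((11 + y)*(2*y)) = 3*(2*y*(11 + y)) = 6*y*(11 + y))
w = -617/865 (w = -15*(-1/173) - 196*1/245 = 15/173 - 4/5 = -617/865 ≈ -0.71329)
w + J(-22) = -617/865 + 6*(-22)*(11 - 22) = -617/865 + 6*(-22)*(-11) = -617/865 + 1452 = 1255363/865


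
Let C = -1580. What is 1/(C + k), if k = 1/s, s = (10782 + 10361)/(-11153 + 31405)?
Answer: -21143/33385688 ≈ -0.00063330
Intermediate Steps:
s = 21143/20252 ≈ 1.0440
k = 20252/21143 (k = 1/(21143/20252) = 20252/21143 ≈ 0.95786)
1/(C + k) = 1/(-1580 + 20252/21143) = 1/(-33385688/21143) = -21143/33385688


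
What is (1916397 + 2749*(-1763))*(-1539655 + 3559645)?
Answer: -5918752499100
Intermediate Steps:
(1916397 + 2749*(-1763))*(-1539655 + 3559645) = (1916397 - 4846487)*2019990 = -2930090*2019990 = -5918752499100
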